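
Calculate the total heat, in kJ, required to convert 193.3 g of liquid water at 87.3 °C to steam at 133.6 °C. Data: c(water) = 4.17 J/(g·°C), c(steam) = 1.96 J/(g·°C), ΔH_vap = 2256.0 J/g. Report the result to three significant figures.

q1 (heat water 87.3→100.0 °C): 193.3 × 4.17 × 12.7 = 10237 J
q2 (vaporize at 100 °C): 193.3 × 2256.0 = 436085 J
q3 (heat steam 100.0→133.6 °C): 193.3 × 1.96 × 33.6 = 12730 J
Total: 10237 + 436085 + 12730 = 459052 J = 459 kJ

q = 459 kJ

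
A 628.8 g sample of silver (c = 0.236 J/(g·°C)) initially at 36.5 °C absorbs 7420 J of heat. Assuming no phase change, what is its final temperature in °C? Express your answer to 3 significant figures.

T_f = 86.5 °C

ΔT = q / (m c) = 7420 / (628.8 × 0.236) = 50.00 °C
T_f = 36.5 + 50.00 = 86.50 °C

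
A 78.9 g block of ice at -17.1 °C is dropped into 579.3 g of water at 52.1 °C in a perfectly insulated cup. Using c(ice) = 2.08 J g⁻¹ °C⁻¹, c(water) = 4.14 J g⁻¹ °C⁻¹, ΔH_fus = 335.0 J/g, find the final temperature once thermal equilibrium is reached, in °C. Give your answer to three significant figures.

Heat to bring ice to 0 °C and melt it: q₁ = 78.9×2.08×17.1 + 78.9×335.0 = 29238 J
Heat the water can supply cooling to 0 °C: 579.3×4.14×52.1 = 124952 J > q₁, so all ice melts.
Energy balance: 579.3×4.14×(52.1 − T) = 29238 + 78.9×4.14×(T − 0)
2398.302(52.1 − T) = 29238 + 326.646 T
124952 − 29238 = 2724.948 T
T = 95714 / 2724.948 = 35.13 °C

T_f = 35.1 °C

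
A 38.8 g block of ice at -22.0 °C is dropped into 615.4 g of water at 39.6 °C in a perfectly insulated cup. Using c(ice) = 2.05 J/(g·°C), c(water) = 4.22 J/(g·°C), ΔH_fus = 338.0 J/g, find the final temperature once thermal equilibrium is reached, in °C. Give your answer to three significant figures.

Heat to bring ice to 0 °C and melt it: q₁ = 38.8×2.05×22.0 + 38.8×338.0 = 14864 J
Heat the water can supply cooling to 0 °C: 615.4×4.22×39.6 = 102841 J > q₁, so all ice melts.
Energy balance: 615.4×4.22×(39.6 − T) = 14864 + 38.8×4.22×(T − 0)
2596.988(39.6 − T) = 14864 + 163.736 T
102841 − 14864 = 2760.724 T
T = 87977 / 2760.724 = 31.87 °C

T_f = 31.9 °C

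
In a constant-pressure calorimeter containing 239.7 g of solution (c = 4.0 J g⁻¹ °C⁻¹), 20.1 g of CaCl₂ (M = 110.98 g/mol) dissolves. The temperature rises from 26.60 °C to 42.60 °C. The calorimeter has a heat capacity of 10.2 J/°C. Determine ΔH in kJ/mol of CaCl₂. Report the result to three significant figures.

ΔH = -85.6 kJ/mol

|ΔT| = |42.60 − 26.60| = 16.00 °C
|q_surr| = (239.7 × 4.0 + 10.2) × 16.00 = 969.0 × 16.00 = 15500 J
n(CaCl₂) = 20.1 / 110.98 = 0.1811 mol
Temperature rose, so q_rxn = −|q_surr| = -15.50 kJ
ΔH = q_rxn / n = -85.59 kJ/mol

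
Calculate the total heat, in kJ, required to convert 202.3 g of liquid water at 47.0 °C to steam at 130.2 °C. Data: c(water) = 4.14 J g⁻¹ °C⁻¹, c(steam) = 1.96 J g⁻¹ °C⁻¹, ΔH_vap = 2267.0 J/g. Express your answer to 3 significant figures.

q = 515 kJ

q1 (heat water 47.0→100.0 °C): 202.3 × 4.14 × 53.0 = 44389 J
q2 (vaporize at 100 °C): 202.3 × 2267.0 = 458614 J
q3 (heat steam 100.0→130.2 °C): 202.3 × 1.96 × 30.2 = 11975 J
Total: 44389 + 458614 + 11975 = 514978 J = 515 kJ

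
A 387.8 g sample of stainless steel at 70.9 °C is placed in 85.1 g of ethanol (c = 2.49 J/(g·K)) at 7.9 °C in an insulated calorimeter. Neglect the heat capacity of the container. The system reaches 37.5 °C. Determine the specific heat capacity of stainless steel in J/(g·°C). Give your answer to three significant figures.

q_gained = (85.1 × 2.49) × (37.5 − 7.9) = 6272 J
q_lost = 387.8 × c × (70.9 − 37.5) = 12952.52 c
Set equal: c = 6272 / 12952.52 = 0.484 J/(g·°C)

c = 0.484 J/(g·°C)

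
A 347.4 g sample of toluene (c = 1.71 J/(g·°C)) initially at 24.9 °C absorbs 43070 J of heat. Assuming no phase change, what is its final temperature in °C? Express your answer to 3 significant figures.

ΔT = q / (m c) = 43070 / (347.4 × 1.71) = 72.50 °C
T_f = 24.9 + 72.50 = 97.40 °C

T_f = 97.4 °C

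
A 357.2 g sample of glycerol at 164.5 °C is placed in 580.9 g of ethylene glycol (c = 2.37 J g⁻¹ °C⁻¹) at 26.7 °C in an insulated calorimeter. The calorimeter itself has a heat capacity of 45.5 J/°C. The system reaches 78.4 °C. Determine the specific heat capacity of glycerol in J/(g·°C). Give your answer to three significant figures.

c = 2.39 J/(g·°C)

q_gained = (580.9 × 2.37 + 45.5) × (78.4 − 26.7) = 73530 J
q_lost = 357.2 × c × (164.5 − 78.4) = 30754.92 c
Set equal: c = 73530 / 30754.92 = 2.39 J/(g·°C)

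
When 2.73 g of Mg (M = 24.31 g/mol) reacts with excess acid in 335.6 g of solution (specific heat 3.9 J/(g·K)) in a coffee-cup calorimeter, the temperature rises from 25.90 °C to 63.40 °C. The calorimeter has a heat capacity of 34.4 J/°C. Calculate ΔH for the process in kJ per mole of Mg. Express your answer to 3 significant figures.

|ΔT| = |63.40 − 25.90| = 37.50 °C
|q_surr| = (335.6 × 3.9 + 34.4) × 37.50 = 1343.24 × 37.50 = 50370 J
n(Mg) = 2.73 / 24.31 = 0.1123 mol
Temperature rose, so q_rxn = −|q_surr| = -50.37 kJ
ΔH = q_rxn / n = -448.5 kJ/mol

ΔH = -449 kJ/mol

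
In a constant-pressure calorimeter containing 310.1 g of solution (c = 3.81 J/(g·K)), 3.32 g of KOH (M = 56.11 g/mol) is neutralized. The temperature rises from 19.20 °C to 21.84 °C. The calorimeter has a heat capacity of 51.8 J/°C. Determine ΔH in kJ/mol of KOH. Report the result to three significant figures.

ΔH = -55.0 kJ/mol

|ΔT| = |21.84 − 19.20| = 2.64 °C
|q_surr| = (310.1 × 3.81 + 51.8) × 2.64 = 1233.281 × 2.64 = 3256 J
n(KOH) = 3.32 / 56.11 = 0.05917 mol
Temperature rose, so q_rxn = −|q_surr| = -3.256 kJ
ΔH = q_rxn / n = -55.03 kJ/mol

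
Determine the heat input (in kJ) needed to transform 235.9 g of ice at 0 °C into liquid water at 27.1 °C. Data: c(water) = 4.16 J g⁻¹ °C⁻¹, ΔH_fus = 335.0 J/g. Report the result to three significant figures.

q = 106 kJ

q1 (melt at 0 °C): 235.9 × 335.0 = 79027 J
q2 (heat water 0.0→27.1 °C): 235.9 × 4.16 × 27.1 = 26594 J
Total: 79027 + 26594 = 105621 J = 106 kJ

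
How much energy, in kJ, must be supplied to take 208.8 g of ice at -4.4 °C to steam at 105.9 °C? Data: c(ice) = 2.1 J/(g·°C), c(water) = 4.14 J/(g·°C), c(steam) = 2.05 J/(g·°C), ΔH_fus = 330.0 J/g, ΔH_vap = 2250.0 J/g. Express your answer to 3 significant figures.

q1 (heat ice -4.4→0.0 °C): 208.8 × 2.1 × 4.4 = 1929 J
q2 (melt at 0 °C): 208.8 × 330.0 = 68904 J
q3 (heat water 0.0→100.0 °C): 208.8 × 4.14 × 100.0 = 86443 J
q4 (vaporize at 100 °C): 208.8 × 2250.0 = 469800 J
q5 (heat steam 100.0→105.9 °C): 208.8 × 2.05 × 5.9 = 2525 J
Total: 1929 + 68904 + 86443 + 469800 + 2525 = 629601 J = 630 kJ

q = 630 kJ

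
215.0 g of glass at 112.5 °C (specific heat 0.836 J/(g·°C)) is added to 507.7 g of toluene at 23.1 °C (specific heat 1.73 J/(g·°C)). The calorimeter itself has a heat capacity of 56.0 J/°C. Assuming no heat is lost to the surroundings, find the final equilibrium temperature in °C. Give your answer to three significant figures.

Heat lost by glass = heat gained by toluene + calorimeter.
(215.0)(0.836)(112.5 − T) = [(507.7)(1.73) + 56.0](T − 23.1)
179.74 (112.5 − T) = 934.321 (T − 23.1)
20221 − 179.74 T = 934.321 T − 21583
41804 = 1114.061 T
T = 37.52 °C

T_f = 37.5 °C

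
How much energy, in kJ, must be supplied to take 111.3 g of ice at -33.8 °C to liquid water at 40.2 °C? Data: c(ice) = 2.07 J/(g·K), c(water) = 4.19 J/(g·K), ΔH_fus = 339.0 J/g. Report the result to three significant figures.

q = 64.3 kJ

q1 (heat ice -33.8→0.0 °C): 111.3 × 2.07 × 33.8 = 7787 J
q2 (melt at 0 °C): 111.3 × 339.0 = 37731 J
q3 (heat water 0.0→40.2 °C): 111.3 × 4.19 × 40.2 = 18747 J
Total: 7787 + 37731 + 18747 = 64265 J = 64.3 kJ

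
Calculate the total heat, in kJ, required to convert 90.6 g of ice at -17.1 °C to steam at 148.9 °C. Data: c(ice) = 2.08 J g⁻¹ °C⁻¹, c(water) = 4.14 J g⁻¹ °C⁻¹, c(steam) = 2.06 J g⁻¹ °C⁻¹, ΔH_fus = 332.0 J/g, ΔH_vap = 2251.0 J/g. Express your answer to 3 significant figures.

q1 (heat ice -17.1→0.0 °C): 90.6 × 2.08 × 17.1 = 3222 J
q2 (melt at 0 °C): 90.6 × 332.0 = 30079 J
q3 (heat water 0.0→100.0 °C): 90.6 × 4.14 × 100.0 = 37508 J
q4 (vaporize at 100 °C): 90.6 × 2251.0 = 203941 J
q5 (heat steam 100.0→148.9 °C): 90.6 × 2.06 × 48.9 = 9127 J
Total: 3222 + 30079 + 37508 + 203941 + 9127 = 283877 J = 284 kJ

q = 284 kJ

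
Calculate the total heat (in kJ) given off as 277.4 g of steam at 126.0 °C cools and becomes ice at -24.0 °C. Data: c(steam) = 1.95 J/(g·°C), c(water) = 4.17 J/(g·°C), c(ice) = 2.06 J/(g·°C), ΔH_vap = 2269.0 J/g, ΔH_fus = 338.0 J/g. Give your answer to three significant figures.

q = 867 kJ

q1 (cool steam 126.0→100 °C): 277.4 × 1.95 × 26.0 = 14064 J
q2 (condense at 100 °C): 277.4 × 2269.0 = 629421 J
q3 (cool water 100→0 °C): 277.4 × 4.17 × 100.0 = 115676 J
q4 (freeze at 0 °C): 277.4 × 338.0 = 93761 J
q5 (cool ice 0→-24.0 °C): 277.4 × 2.06 × 24.0 = 13715 J
Total: 14064 + 629421 + 115676 + 93761 + 13715 = 866637 J = 867 kJ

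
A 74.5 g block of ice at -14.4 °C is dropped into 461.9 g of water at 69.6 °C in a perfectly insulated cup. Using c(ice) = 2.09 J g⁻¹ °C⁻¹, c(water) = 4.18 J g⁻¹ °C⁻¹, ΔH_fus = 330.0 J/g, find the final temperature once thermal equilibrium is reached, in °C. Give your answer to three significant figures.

T_f = 48.0 °C

Heat to bring ice to 0 °C and melt it: q₁ = 74.5×2.09×14.4 + 74.5×330.0 = 26827 J
Heat the water can supply cooling to 0 °C: 461.9×4.18×69.6 = 134380 J > q₁, so all ice melts.
Energy balance: 461.9×4.18×(69.6 − T) = 26827 + 74.5×4.18×(T − 0)
1930.742(69.6 − T) = 26827 + 311.41 T
134380 − 26827 = 2242.152 T
T = 107553 / 2242.152 = 47.97 °C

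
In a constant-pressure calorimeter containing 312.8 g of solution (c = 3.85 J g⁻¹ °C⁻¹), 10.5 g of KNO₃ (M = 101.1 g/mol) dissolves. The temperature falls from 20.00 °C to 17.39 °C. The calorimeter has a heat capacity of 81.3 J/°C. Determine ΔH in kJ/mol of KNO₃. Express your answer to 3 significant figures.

ΔH = 32.3 kJ/mol

|ΔT| = |17.39 − 20.00| = 2.61 °C
|q_surr| = (312.8 × 3.85 + 81.3) × 2.61 = 1285.58 × 2.61 = 3355 J
n(KNO₃) = 10.5 / 101.1 = 0.1039 mol
Temperature fell, so q_rxn = +|q_surr| = 3.355 kJ
ΔH = q_rxn / n = 32.29 kJ/mol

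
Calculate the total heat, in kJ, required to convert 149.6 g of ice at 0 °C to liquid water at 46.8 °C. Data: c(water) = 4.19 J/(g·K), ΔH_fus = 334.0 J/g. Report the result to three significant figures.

q = 79.3 kJ

q1 (melt at 0 °C): 149.6 × 334.0 = 49966 J
q2 (heat water 0.0→46.8 °C): 149.6 × 4.19 × 46.8 = 29335 J
Total: 49966 + 29335 = 79301 J = 79.3 kJ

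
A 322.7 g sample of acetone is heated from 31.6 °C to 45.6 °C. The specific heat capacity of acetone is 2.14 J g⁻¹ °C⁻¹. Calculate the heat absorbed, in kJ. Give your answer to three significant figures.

q = 9.67 kJ

q = m c ΔT = 322.7 × 2.14 × (45.6 − 31.6)
q = 322.7 × 2.14 × 14.0 = 9668 J = 9.67 kJ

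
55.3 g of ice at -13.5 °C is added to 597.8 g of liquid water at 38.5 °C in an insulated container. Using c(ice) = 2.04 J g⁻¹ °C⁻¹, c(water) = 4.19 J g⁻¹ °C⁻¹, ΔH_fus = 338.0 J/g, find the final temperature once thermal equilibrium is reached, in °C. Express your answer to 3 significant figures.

Heat to bring ice to 0 °C and melt it: q₁ = 55.3×2.04×13.5 + 55.3×338.0 = 20214 J
Heat the water can supply cooling to 0 °C: 597.8×4.19×38.5 = 96434.1 J > q₁, so all ice melts.
Energy balance: 597.8×4.19×(38.5 − T) = 20214 + 55.3×4.19×(T − 0)
2504.782(38.5 − T) = 20214 + 231.707 T
96434.1 − 20214 = 2736.489 T
T = 76220.1 / 2736.489 = 27.85 °C

T_f = 27.9 °C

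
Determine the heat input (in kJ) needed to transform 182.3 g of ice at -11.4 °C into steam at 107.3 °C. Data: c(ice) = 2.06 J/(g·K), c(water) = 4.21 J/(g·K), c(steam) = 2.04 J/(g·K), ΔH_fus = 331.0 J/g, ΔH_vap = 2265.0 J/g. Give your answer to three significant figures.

q = 557 kJ

q1 (heat ice -11.4→0.0 °C): 182.3 × 2.06 × 11.4 = 4281 J
q2 (melt at 0 °C): 182.3 × 331.0 = 60341 J
q3 (heat water 0.0→100.0 °C): 182.3 × 4.21 × 100.0 = 76748 J
q4 (vaporize at 100 °C): 182.3 × 2265.0 = 412910 J
q5 (heat steam 100.0→107.3 °C): 182.3 × 2.04 × 7.3 = 2715 J
Total: 4281 + 60341 + 76748 + 412910 + 2715 = 556995 J = 557 kJ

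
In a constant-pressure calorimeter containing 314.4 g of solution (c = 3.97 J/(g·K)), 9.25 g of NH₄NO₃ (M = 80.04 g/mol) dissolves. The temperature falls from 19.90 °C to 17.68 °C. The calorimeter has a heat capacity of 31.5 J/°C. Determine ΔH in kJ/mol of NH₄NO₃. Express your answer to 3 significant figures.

|ΔT| = |17.68 − 19.90| = 2.22 °C
|q_surr| = (314.4 × 3.97 + 31.5) × 2.22 = 1279.668 × 2.22 = 2841 J
n(NH₄NO₃) = 9.25 / 80.04 = 0.1156 mol
Temperature fell, so q_rxn = +|q_surr| = 2.841 kJ
ΔH = q_rxn / n = 24.58 kJ/mol

ΔH = 24.6 kJ/mol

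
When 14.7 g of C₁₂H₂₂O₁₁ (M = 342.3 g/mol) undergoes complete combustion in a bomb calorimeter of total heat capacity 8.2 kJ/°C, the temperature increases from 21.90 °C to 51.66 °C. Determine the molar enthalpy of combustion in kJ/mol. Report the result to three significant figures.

ΔH = -5680 kJ/mol

ΔT = 51.66 − 21.90 = 29.76 °C
q_cal = C_cal × ΔT = 8.2 × 29.76 = 244.032 kJ
n = 14.7 / 342.3 = 0.04294 mol
q_rxn = −q_cal = -244.032 kJ
ΔH = -244.032 / 0.04294 = -5683 kJ/mol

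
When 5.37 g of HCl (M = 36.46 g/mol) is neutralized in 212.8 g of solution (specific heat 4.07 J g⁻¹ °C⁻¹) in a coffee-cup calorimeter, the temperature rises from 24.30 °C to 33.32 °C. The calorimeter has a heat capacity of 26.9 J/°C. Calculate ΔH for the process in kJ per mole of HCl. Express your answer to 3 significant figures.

ΔH = -54.7 kJ/mol

|ΔT| = |33.32 − 24.30| = 9.02 °C
|q_surr| = (212.8 × 4.07 + 26.9) × 9.02 = 892.996 × 9.02 = 8055 J
n(HCl) = 5.37 / 36.46 = 0.1473 mol
Temperature rose, so q_rxn = −|q_surr| = -8.055 kJ
ΔH = q_rxn / n = -54.68 kJ/mol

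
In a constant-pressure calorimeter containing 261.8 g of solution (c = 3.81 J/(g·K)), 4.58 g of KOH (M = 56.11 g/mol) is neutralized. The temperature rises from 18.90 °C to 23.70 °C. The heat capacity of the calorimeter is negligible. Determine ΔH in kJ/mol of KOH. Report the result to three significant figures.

|ΔT| = |23.70 − 18.90| = 4.80 °C
|q_surr| = (261.8 × 3.81) × 4.80 = 997.458 × 4.80 = 4788 J
n(KOH) = 4.58 / 56.11 = 0.08163 mol
Temperature rose, so q_rxn = −|q_surr| = -4.788 kJ
ΔH = q_rxn / n = -58.65 kJ/mol

ΔH = -58.7 kJ/mol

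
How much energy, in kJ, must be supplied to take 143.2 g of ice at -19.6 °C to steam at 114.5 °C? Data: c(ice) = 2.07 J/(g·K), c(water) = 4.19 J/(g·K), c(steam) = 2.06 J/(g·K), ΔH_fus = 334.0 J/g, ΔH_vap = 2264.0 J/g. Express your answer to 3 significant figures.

q = 442 kJ

q1 (heat ice -19.6→0.0 °C): 143.2 × 2.07 × 19.6 = 5810 J
q2 (melt at 0 °C): 143.2 × 334.0 = 47829 J
q3 (heat water 0.0→100.0 °C): 143.2 × 4.19 × 100.0 = 60001 J
q4 (vaporize at 100 °C): 143.2 × 2264.0 = 324205 J
q5 (heat steam 100.0→114.5 °C): 143.2 × 2.06 × 14.5 = 4277 J
Total: 5810 + 47829 + 60001 + 324205 + 4277 = 442122 J = 442 kJ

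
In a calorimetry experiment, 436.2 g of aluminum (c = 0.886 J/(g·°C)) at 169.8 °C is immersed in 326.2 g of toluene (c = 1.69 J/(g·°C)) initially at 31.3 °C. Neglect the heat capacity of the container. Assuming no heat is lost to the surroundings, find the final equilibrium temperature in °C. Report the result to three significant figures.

Heat lost by aluminum = heat gained by toluene.
(436.2)(0.886)(169.8 − T) = (326.2)(1.69)(T − 31.3)
386.4732 (169.8 − T) = 551.278 (T − 31.3)
65623 − 386.4732 T = 551.278 T − 17255
82878 = 937.7512 T
T = 88.38 °C

T_f = 88.4 °C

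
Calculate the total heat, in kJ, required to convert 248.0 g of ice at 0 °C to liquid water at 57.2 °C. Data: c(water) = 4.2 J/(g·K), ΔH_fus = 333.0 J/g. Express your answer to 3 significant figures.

q = 142 kJ

q1 (melt at 0 °C): 248.0 × 333.0 = 82584 J
q2 (heat water 0.0→57.2 °C): 248.0 × 4.2 × 57.2 = 59580 J
Total: 82584 + 59580 = 142164 J = 142 kJ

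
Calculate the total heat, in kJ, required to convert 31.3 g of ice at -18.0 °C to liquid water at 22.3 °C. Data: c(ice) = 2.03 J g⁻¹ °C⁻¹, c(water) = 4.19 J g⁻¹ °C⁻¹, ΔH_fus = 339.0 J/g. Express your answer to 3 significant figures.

q = 14.7 kJ

q1 (heat ice -18.0→0.0 °C): 31.3 × 2.03 × 18.0 = 1144 J
q2 (melt at 0 °C): 31.3 × 339.0 = 10611 J
q3 (heat water 0.0→22.3 °C): 31.3 × 4.19 × 22.3 = 2925 J
Total: 1144 + 10611 + 2925 = 14680 J = 14.7 kJ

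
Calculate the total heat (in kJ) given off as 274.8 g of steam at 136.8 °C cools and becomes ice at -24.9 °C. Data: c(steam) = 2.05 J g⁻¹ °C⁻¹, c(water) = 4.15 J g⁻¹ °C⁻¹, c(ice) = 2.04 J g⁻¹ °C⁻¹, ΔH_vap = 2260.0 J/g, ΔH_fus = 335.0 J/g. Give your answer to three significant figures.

q = 862 kJ

q1 (cool steam 136.8→100 °C): 274.8 × 2.05 × 36.8 = 20731 J
q2 (condense at 100 °C): 274.8 × 2260.0 = 621048 J
q3 (cool water 100→0 °C): 274.8 × 4.15 × 100.0 = 114042 J
q4 (freeze at 0 °C): 274.8 × 335.0 = 92058 J
q5 (cool ice 0→-24.9 °C): 274.8 × 2.04 × 24.9 = 13959 J
Total: 20731 + 621048 + 114042 + 92058 + 13959 = 861838 J = 862 kJ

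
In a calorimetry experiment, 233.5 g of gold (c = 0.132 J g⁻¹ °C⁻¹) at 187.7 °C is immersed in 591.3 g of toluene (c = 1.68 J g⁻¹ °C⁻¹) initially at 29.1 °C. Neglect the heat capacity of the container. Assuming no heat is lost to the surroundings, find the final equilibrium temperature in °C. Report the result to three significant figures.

Heat lost by gold = heat gained by toluene.
(233.5)(0.132)(187.7 − T) = (591.3)(1.68)(T − 29.1)
30.822 (187.7 − T) = 993.384 (T − 29.1)
5785.3 − 30.822 T = 993.384 T − 28907
34692.3 = 1024.206 T
T = 33.87 °C

T_f = 33.9 °C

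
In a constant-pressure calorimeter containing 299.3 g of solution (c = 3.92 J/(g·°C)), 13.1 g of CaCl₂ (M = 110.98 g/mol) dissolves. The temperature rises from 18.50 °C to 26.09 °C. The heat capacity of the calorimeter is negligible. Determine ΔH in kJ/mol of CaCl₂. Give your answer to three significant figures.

ΔH = -75.4 kJ/mol

|ΔT| = |26.09 − 18.50| = 7.59 °C
|q_surr| = (299.3 × 3.92) × 7.59 = 1173.256 × 7.59 = 8905.0 J
n(CaCl₂) = 13.1 / 110.98 = 0.11804 mol
Temperature rose, so q_rxn = −|q_surr| = -8.9050 kJ
ΔH = q_rxn / n = -75.44 kJ/mol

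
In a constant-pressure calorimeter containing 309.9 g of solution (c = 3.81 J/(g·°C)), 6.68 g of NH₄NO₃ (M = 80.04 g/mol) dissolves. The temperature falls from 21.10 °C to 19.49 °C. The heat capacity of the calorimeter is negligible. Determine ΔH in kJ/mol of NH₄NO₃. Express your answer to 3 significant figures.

ΔH = 22.8 kJ/mol

|ΔT| = |19.49 − 21.10| = 1.61 °C
|q_surr| = (309.9 × 3.81) × 1.61 = 1180.719 × 1.61 = 1901 J
n(NH₄NO₃) = 6.68 / 80.04 = 0.08346 mol
Temperature fell, so q_rxn = +|q_surr| = 1.901 kJ
ΔH = q_rxn / n = 22.78 kJ/mol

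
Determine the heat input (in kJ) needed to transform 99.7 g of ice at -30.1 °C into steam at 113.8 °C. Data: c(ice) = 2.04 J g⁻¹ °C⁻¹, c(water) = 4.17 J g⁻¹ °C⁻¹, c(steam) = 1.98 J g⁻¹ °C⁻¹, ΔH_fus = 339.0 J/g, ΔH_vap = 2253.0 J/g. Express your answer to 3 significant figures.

q = 309 kJ

q1 (heat ice -30.1→0.0 °C): 99.7 × 2.04 × 30.1 = 6122 J
q2 (melt at 0 °C): 99.7 × 339.0 = 33798 J
q3 (heat water 0.0→100.0 °C): 99.7 × 4.17 × 100.0 = 41575 J
q4 (vaporize at 100 °C): 99.7 × 2253.0 = 224624 J
q5 (heat steam 100.0→113.8 °C): 99.7 × 1.98 × 13.8 = 2724 J
Total: 6122 + 33798 + 41575 + 224624 + 2724 = 308843 J = 309 kJ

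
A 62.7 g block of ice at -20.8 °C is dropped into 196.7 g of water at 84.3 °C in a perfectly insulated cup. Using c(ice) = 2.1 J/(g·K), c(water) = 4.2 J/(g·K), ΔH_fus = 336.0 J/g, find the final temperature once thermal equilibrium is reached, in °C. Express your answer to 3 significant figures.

Heat to bring ice to 0 °C and melt it: q₁ = 62.7×2.1×20.8 + 62.7×336.0 = 23806 J
Heat the water can supply cooling to 0 °C: 196.7×4.2×84.3 = 69643.6 J > q₁, so all ice melts.
Energy balance: 196.7×4.2×(84.3 − T) = 23806 + 62.7×4.2×(T − 0)
826.14(84.3 − T) = 23806 + 263.34 T
69643.6 − 23806 = 1089.48 T
T = 45837.6 / 1089.48 = 42.07 °C

T_f = 42.1 °C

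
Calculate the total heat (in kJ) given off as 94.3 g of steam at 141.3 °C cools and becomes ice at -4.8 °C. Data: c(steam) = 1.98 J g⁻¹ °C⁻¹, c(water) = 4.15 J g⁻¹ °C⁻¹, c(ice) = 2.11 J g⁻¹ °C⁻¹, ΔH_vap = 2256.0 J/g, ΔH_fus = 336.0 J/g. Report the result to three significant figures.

q1 (cool steam 141.3→100 °C): 94.3 × 1.98 × 41.3 = 7711 J
q2 (condense at 100 °C): 94.3 × 2256.0 = 212741 J
q3 (cool water 100→0 °C): 94.3 × 4.15 × 100.0 = 39135 J
q4 (freeze at 0 °C): 94.3 × 336.0 = 31685 J
q5 (cool ice 0→-4.8 °C): 94.3 × 2.11 × 4.8 = 955 J
Total: 7711 + 212741 + 39135 + 31685 + 955 = 292227 J = 292 kJ

q = 292 kJ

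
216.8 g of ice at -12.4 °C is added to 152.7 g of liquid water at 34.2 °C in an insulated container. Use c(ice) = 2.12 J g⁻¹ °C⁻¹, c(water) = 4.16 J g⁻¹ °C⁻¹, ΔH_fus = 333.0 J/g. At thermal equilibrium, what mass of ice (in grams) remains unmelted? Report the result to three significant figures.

Heat to warm all ice to 0 °C: 216.8×2.12×12.4 = 5699.2 J
Heat released by water cooling to 0 °C: 152.7×4.16×34.2 = 21725 J
21725 J < 5699.2 + 216.8×333.0 = 77893.6 J, so not all ice melts; final T = 0 °C.
Heat left for melting: 21725 − 5699.2 = 16025.8 J
Mass melted = 16025.8 / 333.0 = 48.13 g
Ice remaining = 216.8 − 48.13 = 168.67 g

m_ice remaining = 169 g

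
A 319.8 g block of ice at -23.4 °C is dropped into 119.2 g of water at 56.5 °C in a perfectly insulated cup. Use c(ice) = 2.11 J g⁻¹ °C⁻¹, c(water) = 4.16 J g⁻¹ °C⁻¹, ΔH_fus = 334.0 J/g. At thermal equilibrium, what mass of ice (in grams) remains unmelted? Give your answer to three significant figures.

m_ice remaining = 283 g

Heat to warm all ice to 0 °C: 319.8×2.11×23.4 = 15790 J
Heat released by water cooling to 0 °C: 119.2×4.16×56.5 = 28017 J
28017 J < 15790 + 319.8×334.0 = 122603.2 J, so not all ice melts; final T = 0 °C.
Heat left for melting: 28017 − 15790 = 12227 J
Mass melted = 12227 / 334.0 = 36.61 g
Ice remaining = 319.8 − 36.61 = 283.19 g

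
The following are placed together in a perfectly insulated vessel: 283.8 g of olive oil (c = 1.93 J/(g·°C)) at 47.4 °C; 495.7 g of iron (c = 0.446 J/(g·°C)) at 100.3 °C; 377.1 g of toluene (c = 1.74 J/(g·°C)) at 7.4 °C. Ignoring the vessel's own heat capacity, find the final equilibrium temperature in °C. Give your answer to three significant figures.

T_f = 37.2 °C

Σ mᵢcᵢ(T − Tᵢ) = 0  ⇒  T = Σ mᵢcᵢTᵢ / Σ mᵢcᵢ
Σ mᵢcᵢ = 283.8×1.93 + 495.7×0.446 + 377.1×1.74 = 1424.9702
Σ mᵢcᵢTᵢ = 547.734×47.4 + 221.0822×100.3 + 656.154×7.4 = 52993
T = 52993 / 1424.9702 = 37.19 °C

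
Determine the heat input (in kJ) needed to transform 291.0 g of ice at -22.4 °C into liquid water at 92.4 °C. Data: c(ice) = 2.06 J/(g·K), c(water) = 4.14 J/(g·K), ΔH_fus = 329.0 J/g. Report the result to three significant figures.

q = 220 kJ

q1 (heat ice -22.4→0.0 °C): 291.0 × 2.06 × 22.4 = 13428 J
q2 (melt at 0 °C): 291.0 × 329.0 = 95739 J
q3 (heat water 0.0→92.4 °C): 291.0 × 4.14 × 92.4 = 111318 J
Total: 13428 + 95739 + 111318 = 220485 J = 220 kJ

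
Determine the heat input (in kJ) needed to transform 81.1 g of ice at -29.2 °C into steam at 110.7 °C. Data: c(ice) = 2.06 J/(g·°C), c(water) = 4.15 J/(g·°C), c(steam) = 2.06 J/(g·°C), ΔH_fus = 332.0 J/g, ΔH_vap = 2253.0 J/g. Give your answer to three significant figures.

q = 250 kJ

q1 (heat ice -29.2→0.0 °C): 81.1 × 2.06 × 29.2 = 4878 J
q2 (melt at 0 °C): 81.1 × 332.0 = 26925 J
q3 (heat water 0.0→100.0 °C): 81.1 × 4.15 × 100.0 = 33657 J
q4 (vaporize at 100 °C): 81.1 × 2253.0 = 182718 J
q5 (heat steam 100.0→110.7 °C): 81.1 × 2.06 × 10.7 = 1788 J
Total: 4878 + 26925 + 33657 + 182718 + 1788 = 249966 J = 250 kJ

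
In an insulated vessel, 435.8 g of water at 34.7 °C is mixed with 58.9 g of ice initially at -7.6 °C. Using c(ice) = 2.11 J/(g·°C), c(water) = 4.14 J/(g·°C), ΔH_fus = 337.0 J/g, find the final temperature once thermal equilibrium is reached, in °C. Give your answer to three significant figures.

T_f = 20.4 °C

Heat to bring ice to 0 °C and melt it: q₁ = 58.9×2.11×7.6 + 58.9×337.0 = 20794 J
Heat the water can supply cooling to 0 °C: 435.8×4.14×34.7 = 62606.2 J > q₁, so all ice melts.
Energy balance: 435.8×4.14×(34.7 − T) = 20794 + 58.9×4.14×(T − 0)
1804.212(34.7 − T) = 20794 + 243.846 T
62606.2 − 20794 = 2048.058 T
T = 41812.2 / 2048.058 = 20.42 °C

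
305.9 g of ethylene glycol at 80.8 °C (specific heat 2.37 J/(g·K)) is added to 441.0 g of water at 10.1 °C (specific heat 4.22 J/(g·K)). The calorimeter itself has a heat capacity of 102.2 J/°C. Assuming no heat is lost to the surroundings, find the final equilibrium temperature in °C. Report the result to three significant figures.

Heat lost by ethylene glycol = heat gained by water + calorimeter.
(305.9)(2.37)(80.8 − T) = [(441.0)(4.22) + 102.2](T − 10.1)
724.983 (80.8 − T) = 1963.22 (T − 10.1)
58579 − 724.983 T = 1963.22 T − 19829
78408 = 2688.203 T
T = 29.17 °C

T_f = 29.2 °C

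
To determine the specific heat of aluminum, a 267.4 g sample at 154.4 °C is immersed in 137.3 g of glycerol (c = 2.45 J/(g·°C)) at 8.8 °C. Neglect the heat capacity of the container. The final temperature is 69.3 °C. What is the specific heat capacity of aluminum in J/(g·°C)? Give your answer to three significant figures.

c = 0.894 J/(g·°C)

q_gained = (137.3 × 2.45) × (69.3 − 8.8) = 20350 J
q_lost = 267.4 × c × (154.4 − 69.3) = 22755.74 c
Set equal: c = 20350 / 22755.74 = 0.894 J/(g·°C)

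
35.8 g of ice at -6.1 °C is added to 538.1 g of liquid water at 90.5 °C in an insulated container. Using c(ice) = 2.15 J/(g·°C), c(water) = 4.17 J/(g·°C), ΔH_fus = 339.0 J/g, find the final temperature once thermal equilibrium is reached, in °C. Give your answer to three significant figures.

T_f = 79.6 °C

Heat to bring ice to 0 °C and melt it: q₁ = 35.8×2.15×6.1 + 35.8×339.0 = 12606 J
Heat the water can supply cooling to 0 °C: 538.1×4.17×90.5 = 203071 J > q₁, so all ice melts.
Energy balance: 538.1×4.17×(90.5 − T) = 12606 + 35.8×4.17×(T − 0)
2243.877(90.5 − T) = 12606 + 149.286 T
203071 − 12606 = 2393.163 T
T = 190465 / 2393.163 = 79.59 °C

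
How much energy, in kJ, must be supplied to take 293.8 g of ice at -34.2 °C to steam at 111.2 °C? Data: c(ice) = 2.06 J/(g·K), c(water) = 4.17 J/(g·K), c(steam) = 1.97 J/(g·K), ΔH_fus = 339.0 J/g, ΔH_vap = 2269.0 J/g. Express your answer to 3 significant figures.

q = 916 kJ

q1 (heat ice -34.2→0.0 °C): 293.8 × 2.06 × 34.2 = 20699 J
q2 (melt at 0 °C): 293.8 × 339.0 = 99598 J
q3 (heat water 0.0→100.0 °C): 293.8 × 4.17 × 100.0 = 122515 J
q4 (vaporize at 100 °C): 293.8 × 2269.0 = 666632 J
q5 (heat steam 100.0→111.2 °C): 293.8 × 1.97 × 11.2 = 6482 J
Total: 20699 + 99598 + 122515 + 666632 + 6482 = 915926 J = 916 kJ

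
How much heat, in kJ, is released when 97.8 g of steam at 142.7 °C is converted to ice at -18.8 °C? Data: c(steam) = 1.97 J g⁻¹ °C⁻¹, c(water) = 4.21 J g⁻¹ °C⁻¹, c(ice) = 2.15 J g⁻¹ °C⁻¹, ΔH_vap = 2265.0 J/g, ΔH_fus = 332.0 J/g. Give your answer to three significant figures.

q = 307 kJ

q1 (cool steam 142.7→100 °C): 97.8 × 1.97 × 42.7 = 8227 J
q2 (condense at 100 °C): 97.8 × 2265.0 = 221517 J
q3 (cool water 100→0 °C): 97.8 × 4.21 × 100.0 = 41174 J
q4 (freeze at 0 °C): 97.8 × 332.0 = 32470 J
q5 (cool ice 0→-18.8 °C): 97.8 × 2.15 × 18.8 = 3953 J
Total: 8227 + 221517 + 41174 + 32470 + 3953 = 307341 J = 307 kJ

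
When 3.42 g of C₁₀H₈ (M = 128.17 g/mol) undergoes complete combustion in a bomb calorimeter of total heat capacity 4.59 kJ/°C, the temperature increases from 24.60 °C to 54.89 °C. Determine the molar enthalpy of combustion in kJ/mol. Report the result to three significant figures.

ΔH = -5210 kJ/mol

ΔT = 54.89 − 24.60 = 30.29 °C
q_cal = C_cal × ΔT = 4.59 × 30.29 = 139.0311 kJ
n = 3.42 / 128.17 = 0.02668 mol
q_rxn = −q_cal = -139.0311 kJ
ΔH = -139.0311 / 0.02668 = -5211 kJ/mol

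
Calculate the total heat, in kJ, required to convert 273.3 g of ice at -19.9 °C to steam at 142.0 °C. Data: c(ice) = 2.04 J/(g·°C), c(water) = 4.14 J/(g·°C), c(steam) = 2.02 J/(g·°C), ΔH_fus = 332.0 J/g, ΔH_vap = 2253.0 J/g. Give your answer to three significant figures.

q = 854 kJ

q1 (heat ice -19.9→0.0 °C): 273.3 × 2.04 × 19.9 = 11095 J
q2 (melt at 0 °C): 273.3 × 332.0 = 90736 J
q3 (heat water 0.0→100.0 °C): 273.3 × 4.14 × 100.0 = 113146 J
q4 (vaporize at 100 °C): 273.3 × 2253.0 = 615745 J
q5 (heat steam 100.0→142.0 °C): 273.3 × 2.02 × 42.0 = 23187 J
Total: 11095 + 90736 + 113146 + 615745 + 23187 = 853909 J = 854 kJ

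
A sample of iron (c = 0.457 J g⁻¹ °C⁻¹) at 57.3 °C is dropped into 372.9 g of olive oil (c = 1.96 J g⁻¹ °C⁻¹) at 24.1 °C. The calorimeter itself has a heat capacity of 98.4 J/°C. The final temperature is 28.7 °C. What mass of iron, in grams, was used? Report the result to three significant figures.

q_gained = (372.9 × 1.96 + 98.4) × (28.7 − 24.1) = 3815 J
q_lost = m × 0.457 × (57.3 − 28.7) = 13.0702 m
m = 3815 / 13.0702 = 292 g

m = 292 g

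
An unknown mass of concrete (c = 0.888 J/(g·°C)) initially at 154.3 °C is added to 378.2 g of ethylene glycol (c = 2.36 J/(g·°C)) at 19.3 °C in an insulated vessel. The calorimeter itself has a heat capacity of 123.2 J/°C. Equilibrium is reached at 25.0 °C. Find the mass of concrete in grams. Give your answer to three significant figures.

m = 50.4 g

q_gained = (378.2 × 2.36 + 123.2) × (25.0 − 19.3) = 5790 J
q_lost = m × 0.888 × (154.3 − 25.0) = 114.8184 m
m = 5790 / 114.8184 = 50.4 g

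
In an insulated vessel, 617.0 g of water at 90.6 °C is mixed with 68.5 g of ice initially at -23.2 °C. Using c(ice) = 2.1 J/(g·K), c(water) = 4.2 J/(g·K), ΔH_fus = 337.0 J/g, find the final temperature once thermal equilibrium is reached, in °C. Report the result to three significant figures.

T_f = 72.4 °C

Heat to bring ice to 0 °C and melt it: q₁ = 68.5×2.1×23.2 + 68.5×337.0 = 26422 J
Heat the water can supply cooling to 0 °C: 617.0×4.2×90.6 = 234781 J > q₁, so all ice melts.
Energy balance: 617.0×4.2×(90.6 − T) = 26422 + 68.5×4.2×(T − 0)
2591.4(90.6 − T) = 26422 + 287.7 T
234781 − 26422 = 2879.1 T
T = 208359 / 2879.1 = 72.37 °C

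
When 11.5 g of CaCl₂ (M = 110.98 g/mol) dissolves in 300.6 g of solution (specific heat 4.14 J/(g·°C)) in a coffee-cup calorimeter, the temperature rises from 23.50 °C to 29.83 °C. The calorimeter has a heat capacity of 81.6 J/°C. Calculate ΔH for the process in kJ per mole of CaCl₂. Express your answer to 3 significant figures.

ΔH = -81.0 kJ/mol

|ΔT| = |29.83 − 23.50| = 6.33 °C
|q_surr| = (300.6 × 4.14 + 81.6) × 6.33 = 1326.084 × 6.33 = 8394 J
n(CaCl₂) = 11.5 / 110.98 = 0.1036 mol
Temperature rose, so q_rxn = −|q_surr| = -8.394 kJ
ΔH = q_rxn / n = -81.02 kJ/mol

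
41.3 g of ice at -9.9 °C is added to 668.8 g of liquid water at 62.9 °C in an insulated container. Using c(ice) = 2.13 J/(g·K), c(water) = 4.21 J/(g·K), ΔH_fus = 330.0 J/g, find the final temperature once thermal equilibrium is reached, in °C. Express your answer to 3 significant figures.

T_f = 54.4 °C

Heat to bring ice to 0 °C and melt it: q₁ = 41.3×2.13×9.9 + 41.3×330.0 = 14500 J
Heat the water can supply cooling to 0 °C: 668.8×4.21×62.9 = 177104 J > q₁, so all ice melts.
Energy balance: 668.8×4.21×(62.9 − T) = 14500 + 41.3×4.21×(T − 0)
2815.648(62.9 − T) = 14500 + 173.873 T
177104 − 14500 = 2989.521 T
T = 162604 / 2989.521 = 54.39 °C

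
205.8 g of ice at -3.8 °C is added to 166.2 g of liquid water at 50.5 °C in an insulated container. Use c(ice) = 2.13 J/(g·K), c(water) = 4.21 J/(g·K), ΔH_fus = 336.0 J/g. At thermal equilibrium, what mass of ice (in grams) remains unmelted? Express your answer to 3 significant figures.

Heat to warm all ice to 0 °C: 205.8×2.13×3.8 = 1665.7 J
Heat released by water cooling to 0 °C: 166.2×4.21×50.5 = 35335 J
35335 J < 1665.7 + 205.8×336.0 = 70814.5 J, so not all ice melts; final T = 0 °C.
Heat left for melting: 35335 − 1665.7 = 33669.3 J
Mass melted = 33669.3 / 336.0 = 100.2 g
Ice remaining = 205.8 − 100.2 = 105.6 g

m_ice remaining = 106 g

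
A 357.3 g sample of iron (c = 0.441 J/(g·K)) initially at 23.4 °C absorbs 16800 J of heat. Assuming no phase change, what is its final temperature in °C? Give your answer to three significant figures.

T_f = 130 °C

ΔT = q / (m c) = 16800 / (357.3 × 0.441) = 106.6 °C
T_f = 23.4 + 106.6 = 130.0 °C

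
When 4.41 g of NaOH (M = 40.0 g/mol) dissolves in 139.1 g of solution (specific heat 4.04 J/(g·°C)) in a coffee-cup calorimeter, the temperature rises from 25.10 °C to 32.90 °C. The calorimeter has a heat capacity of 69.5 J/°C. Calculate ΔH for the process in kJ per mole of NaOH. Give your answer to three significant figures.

|ΔT| = |32.90 − 25.10| = 7.80 °C
|q_surr| = (139.1 × 4.04 + 69.5) × 7.80 = 631.464 × 7.80 = 4925 J
n(NaOH) = 4.41 / 40.0 = 0.1103 mol
Temperature rose, so q_rxn = −|q_surr| = -4.925 kJ
ΔH = q_rxn / n = -44.65 kJ/mol

ΔH = -44.7 kJ/mol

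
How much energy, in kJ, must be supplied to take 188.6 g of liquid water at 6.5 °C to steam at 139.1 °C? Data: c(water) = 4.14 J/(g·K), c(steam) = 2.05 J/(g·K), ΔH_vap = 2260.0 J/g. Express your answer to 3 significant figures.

q = 514 kJ

q1 (heat water 6.5→100.0 °C): 188.6 × 4.14 × 93.5 = 73005 J
q2 (vaporize at 100 °C): 188.6 × 2260.0 = 426236 J
q3 (heat steam 100.0→139.1 °C): 188.6 × 2.05 × 39.1 = 15117 J
Total: 73005 + 426236 + 15117 = 514358 J = 514 kJ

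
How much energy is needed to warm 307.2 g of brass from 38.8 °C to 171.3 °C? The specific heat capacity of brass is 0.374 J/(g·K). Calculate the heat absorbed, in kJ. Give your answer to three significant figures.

q = m c ΔT = 307.2 × 0.374 × (171.3 − 38.8)
q = 307.2 × 0.374 × 132.5 = 15220 J = 15.2 kJ

q = 15.2 kJ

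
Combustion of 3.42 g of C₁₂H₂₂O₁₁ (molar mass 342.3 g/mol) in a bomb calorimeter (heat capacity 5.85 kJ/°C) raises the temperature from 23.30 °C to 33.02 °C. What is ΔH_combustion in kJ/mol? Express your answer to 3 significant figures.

ΔT = 33.02 − 23.30 = 9.72 °C
q_cal = C_cal × ΔT = 5.85 × 9.72 = 56.862 kJ
n = 3.42 / 342.3 = 0.009991 mol
q_rxn = −q_cal = -56.862 kJ
ΔH = -56.862 / 0.009991 = -5691 kJ/mol

ΔH = -5690 kJ/mol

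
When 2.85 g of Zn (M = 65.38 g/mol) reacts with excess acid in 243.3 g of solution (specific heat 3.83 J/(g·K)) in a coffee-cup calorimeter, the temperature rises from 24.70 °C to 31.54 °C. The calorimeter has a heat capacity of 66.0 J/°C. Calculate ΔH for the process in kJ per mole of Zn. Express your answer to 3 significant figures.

|ΔT| = |31.54 − 24.70| = 6.84 °C
|q_surr| = (243.3 × 3.83 + 66.0) × 6.84 = 997.839 × 6.84 = 6825 J
n(Zn) = 2.85 / 65.38 = 0.04359 mol
Temperature rose, so q_rxn = −|q_surr| = -6.825 kJ
ΔH = q_rxn / n = -156.6 kJ/mol

ΔH = -157 kJ/mol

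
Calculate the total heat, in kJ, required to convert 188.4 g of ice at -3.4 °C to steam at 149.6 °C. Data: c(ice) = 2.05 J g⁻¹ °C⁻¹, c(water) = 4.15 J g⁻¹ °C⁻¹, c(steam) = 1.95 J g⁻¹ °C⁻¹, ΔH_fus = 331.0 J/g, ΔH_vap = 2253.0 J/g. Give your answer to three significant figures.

q = 585 kJ

q1 (heat ice -3.4→0.0 °C): 188.4 × 2.05 × 3.4 = 1313 J
q2 (melt at 0 °C): 188.4 × 331.0 = 62360 J
q3 (heat water 0.0→100.0 °C): 188.4 × 4.15 × 100.0 = 78186 J
q4 (vaporize at 100 °C): 188.4 × 2253.0 = 424465 J
q5 (heat steam 100.0→149.6 °C): 188.4 × 1.95 × 49.6 = 18222 J
Total: 1313 + 62360 + 78186 + 424465 + 18222 = 584546 J = 585 kJ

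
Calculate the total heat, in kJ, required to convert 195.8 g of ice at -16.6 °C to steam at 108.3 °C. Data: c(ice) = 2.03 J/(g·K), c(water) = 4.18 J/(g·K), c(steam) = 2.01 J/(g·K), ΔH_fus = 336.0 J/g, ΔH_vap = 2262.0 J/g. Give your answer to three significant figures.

q = 600 kJ

q1 (heat ice -16.6→0.0 °C): 195.8 × 2.03 × 16.6 = 6598 J
q2 (melt at 0 °C): 195.8 × 336.0 = 65789 J
q3 (heat water 0.0→100.0 °C): 195.8 × 4.18 × 100.0 = 81844 J
q4 (vaporize at 100 °C): 195.8 × 2262.0 = 442900 J
q5 (heat steam 100.0→108.3 °C): 195.8 × 2.01 × 8.3 = 3267 J
Total: 6598 + 65789 + 81844 + 442900 + 3267 = 600398 J = 600 kJ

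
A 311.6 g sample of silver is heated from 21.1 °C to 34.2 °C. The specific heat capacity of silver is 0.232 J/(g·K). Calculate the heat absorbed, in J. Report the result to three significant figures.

q = m c ΔT = 311.6 × 0.232 × (34.2 − 21.1)
q = 311.6 × 0.232 × 13.1 = 947.0 J

q = 947 J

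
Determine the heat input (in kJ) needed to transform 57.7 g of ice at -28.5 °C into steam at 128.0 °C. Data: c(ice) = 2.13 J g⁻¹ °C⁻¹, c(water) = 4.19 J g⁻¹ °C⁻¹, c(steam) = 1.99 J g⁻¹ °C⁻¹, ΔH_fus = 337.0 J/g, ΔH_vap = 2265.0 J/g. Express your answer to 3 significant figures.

q1 (heat ice -28.5→0.0 °C): 57.7 × 2.13 × 28.5 = 3503 J
q2 (melt at 0 °C): 57.7 × 337.0 = 19445 J
q3 (heat water 0.0→100.0 °C): 57.7 × 4.19 × 100.0 = 24176 J
q4 (vaporize at 100 °C): 57.7 × 2265.0 = 130691 J
q5 (heat steam 100.0→128.0 °C): 57.7 × 1.99 × 28.0 = 3215 J
Total: 3503 + 19445 + 24176 + 130691 + 3215 = 181030 J = 181 kJ

q = 181 kJ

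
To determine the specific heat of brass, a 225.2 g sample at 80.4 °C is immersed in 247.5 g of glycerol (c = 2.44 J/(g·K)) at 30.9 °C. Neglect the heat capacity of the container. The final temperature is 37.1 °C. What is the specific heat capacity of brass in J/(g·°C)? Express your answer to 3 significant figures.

q_gained = (247.5 × 2.44) × (37.1 − 30.9) = 3744 J
q_lost = 225.2 × c × (80.4 − 37.1) = 9751.16 c
Set equal: c = 3744 / 9751.16 = 0.384 J/(g·°C)

c = 0.384 J/(g·°C)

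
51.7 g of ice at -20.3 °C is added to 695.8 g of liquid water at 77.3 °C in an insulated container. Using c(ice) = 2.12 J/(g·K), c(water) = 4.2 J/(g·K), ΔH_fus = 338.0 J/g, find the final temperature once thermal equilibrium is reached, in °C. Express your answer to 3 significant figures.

T_f = 65.7 °C

Heat to bring ice to 0 °C and melt it: q₁ = 51.7×2.12×20.3 + 51.7×338.0 = 19700 J
Heat the water can supply cooling to 0 °C: 695.8×4.2×77.3 = 225898 J > q₁, so all ice melts.
Energy balance: 695.8×4.2×(77.3 − T) = 19700 + 51.7×4.2×(T − 0)
2922.36(77.3 − T) = 19700 + 217.14 T
225898 − 19700 = 3139.50 T
T = 206198 / 3139.50 = 65.68 °C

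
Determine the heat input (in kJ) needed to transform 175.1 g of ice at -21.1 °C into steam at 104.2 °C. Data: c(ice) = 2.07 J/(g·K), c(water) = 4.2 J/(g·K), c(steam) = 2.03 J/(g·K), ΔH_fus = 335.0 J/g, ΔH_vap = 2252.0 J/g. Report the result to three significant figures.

q = 536 kJ

q1 (heat ice -21.1→0.0 °C): 175.1 × 2.07 × 21.1 = 7648 J
q2 (melt at 0 °C): 175.1 × 335.0 = 58659 J
q3 (heat water 0.0→100.0 °C): 175.1 × 4.2 × 100.0 = 73542 J
q4 (vaporize at 100 °C): 175.1 × 2252.0 = 394325 J
q5 (heat steam 100.0→104.2 °C): 175.1 × 2.03 × 4.2 = 1493 J
Total: 7648 + 58659 + 73542 + 394325 + 1493 = 535667 J = 536 kJ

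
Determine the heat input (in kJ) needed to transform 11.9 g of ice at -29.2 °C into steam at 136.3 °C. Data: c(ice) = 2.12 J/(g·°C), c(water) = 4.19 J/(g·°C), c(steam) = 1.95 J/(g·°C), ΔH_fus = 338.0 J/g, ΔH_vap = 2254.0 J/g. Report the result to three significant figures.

q = 37.4 kJ

q1 (heat ice -29.2→0.0 °C): 11.9 × 2.12 × 29.2 = 737 J
q2 (melt at 0 °C): 11.9 × 338.0 = 4022 J
q3 (heat water 0.0→100.0 °C): 11.9 × 4.19 × 100.0 = 4986 J
q4 (vaporize at 100 °C): 11.9 × 2254.0 = 26823 J
q5 (heat steam 100.0→136.3 °C): 11.9 × 1.95 × 36.3 = 842 J
Total: 737 + 4022 + 4986 + 26823 + 842 = 37410 J = 37.4 kJ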